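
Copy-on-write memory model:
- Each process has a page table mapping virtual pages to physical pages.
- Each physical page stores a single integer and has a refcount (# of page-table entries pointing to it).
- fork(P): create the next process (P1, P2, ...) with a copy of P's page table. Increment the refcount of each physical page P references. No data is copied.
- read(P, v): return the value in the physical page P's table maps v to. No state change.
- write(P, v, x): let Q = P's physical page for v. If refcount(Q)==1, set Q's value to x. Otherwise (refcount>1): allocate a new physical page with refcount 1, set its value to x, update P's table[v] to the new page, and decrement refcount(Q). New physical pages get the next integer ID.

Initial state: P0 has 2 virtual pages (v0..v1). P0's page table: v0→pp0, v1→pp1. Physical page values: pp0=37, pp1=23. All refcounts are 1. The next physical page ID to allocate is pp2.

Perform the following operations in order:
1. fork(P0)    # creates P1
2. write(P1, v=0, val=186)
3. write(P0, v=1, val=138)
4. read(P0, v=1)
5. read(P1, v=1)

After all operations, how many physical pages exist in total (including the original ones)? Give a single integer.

Answer: 4

Derivation:
Op 1: fork(P0) -> P1. 2 ppages; refcounts: pp0:2 pp1:2
Op 2: write(P1, v0, 186). refcount(pp0)=2>1 -> COPY to pp2. 3 ppages; refcounts: pp0:1 pp1:2 pp2:1
Op 3: write(P0, v1, 138). refcount(pp1)=2>1 -> COPY to pp3. 4 ppages; refcounts: pp0:1 pp1:1 pp2:1 pp3:1
Op 4: read(P0, v1) -> 138. No state change.
Op 5: read(P1, v1) -> 23. No state change.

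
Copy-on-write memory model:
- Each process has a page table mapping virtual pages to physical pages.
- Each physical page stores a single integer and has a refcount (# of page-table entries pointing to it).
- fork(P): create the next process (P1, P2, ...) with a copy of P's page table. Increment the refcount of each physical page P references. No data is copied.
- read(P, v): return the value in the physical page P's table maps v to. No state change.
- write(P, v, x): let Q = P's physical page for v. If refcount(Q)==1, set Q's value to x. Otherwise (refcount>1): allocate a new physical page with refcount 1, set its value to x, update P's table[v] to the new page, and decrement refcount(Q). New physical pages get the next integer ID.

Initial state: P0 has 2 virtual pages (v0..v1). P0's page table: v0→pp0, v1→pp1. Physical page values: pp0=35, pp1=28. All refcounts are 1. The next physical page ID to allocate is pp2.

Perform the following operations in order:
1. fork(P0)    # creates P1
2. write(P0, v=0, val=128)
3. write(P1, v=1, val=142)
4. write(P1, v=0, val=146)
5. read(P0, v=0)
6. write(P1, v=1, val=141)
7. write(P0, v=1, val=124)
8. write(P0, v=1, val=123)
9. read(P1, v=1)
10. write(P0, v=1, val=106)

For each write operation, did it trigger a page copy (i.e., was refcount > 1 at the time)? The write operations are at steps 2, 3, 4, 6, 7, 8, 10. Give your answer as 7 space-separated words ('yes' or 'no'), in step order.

Op 1: fork(P0) -> P1. 2 ppages; refcounts: pp0:2 pp1:2
Op 2: write(P0, v0, 128). refcount(pp0)=2>1 -> COPY to pp2. 3 ppages; refcounts: pp0:1 pp1:2 pp2:1
Op 3: write(P1, v1, 142). refcount(pp1)=2>1 -> COPY to pp3. 4 ppages; refcounts: pp0:1 pp1:1 pp2:1 pp3:1
Op 4: write(P1, v0, 146). refcount(pp0)=1 -> write in place. 4 ppages; refcounts: pp0:1 pp1:1 pp2:1 pp3:1
Op 5: read(P0, v0) -> 128. No state change.
Op 6: write(P1, v1, 141). refcount(pp3)=1 -> write in place. 4 ppages; refcounts: pp0:1 pp1:1 pp2:1 pp3:1
Op 7: write(P0, v1, 124). refcount(pp1)=1 -> write in place. 4 ppages; refcounts: pp0:1 pp1:1 pp2:1 pp3:1
Op 8: write(P0, v1, 123). refcount(pp1)=1 -> write in place. 4 ppages; refcounts: pp0:1 pp1:1 pp2:1 pp3:1
Op 9: read(P1, v1) -> 141. No state change.
Op 10: write(P0, v1, 106). refcount(pp1)=1 -> write in place. 4 ppages; refcounts: pp0:1 pp1:1 pp2:1 pp3:1

yes yes no no no no no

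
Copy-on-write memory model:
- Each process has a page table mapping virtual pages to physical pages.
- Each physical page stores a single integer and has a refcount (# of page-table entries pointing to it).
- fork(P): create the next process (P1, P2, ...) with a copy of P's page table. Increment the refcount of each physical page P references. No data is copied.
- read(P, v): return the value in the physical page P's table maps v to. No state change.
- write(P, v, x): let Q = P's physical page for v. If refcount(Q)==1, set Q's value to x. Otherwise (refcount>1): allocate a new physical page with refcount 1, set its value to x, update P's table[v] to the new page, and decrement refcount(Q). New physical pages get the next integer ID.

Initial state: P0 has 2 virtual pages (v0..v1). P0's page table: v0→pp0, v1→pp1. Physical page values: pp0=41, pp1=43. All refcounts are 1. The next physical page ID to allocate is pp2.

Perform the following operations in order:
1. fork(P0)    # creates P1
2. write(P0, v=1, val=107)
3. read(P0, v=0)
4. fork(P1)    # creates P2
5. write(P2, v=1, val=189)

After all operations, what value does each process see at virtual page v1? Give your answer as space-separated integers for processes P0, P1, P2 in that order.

Answer: 107 43 189

Derivation:
Op 1: fork(P0) -> P1. 2 ppages; refcounts: pp0:2 pp1:2
Op 2: write(P0, v1, 107). refcount(pp1)=2>1 -> COPY to pp2. 3 ppages; refcounts: pp0:2 pp1:1 pp2:1
Op 3: read(P0, v0) -> 41. No state change.
Op 4: fork(P1) -> P2. 3 ppages; refcounts: pp0:3 pp1:2 pp2:1
Op 5: write(P2, v1, 189). refcount(pp1)=2>1 -> COPY to pp3. 4 ppages; refcounts: pp0:3 pp1:1 pp2:1 pp3:1
P0: v1 -> pp2 = 107
P1: v1 -> pp1 = 43
P2: v1 -> pp3 = 189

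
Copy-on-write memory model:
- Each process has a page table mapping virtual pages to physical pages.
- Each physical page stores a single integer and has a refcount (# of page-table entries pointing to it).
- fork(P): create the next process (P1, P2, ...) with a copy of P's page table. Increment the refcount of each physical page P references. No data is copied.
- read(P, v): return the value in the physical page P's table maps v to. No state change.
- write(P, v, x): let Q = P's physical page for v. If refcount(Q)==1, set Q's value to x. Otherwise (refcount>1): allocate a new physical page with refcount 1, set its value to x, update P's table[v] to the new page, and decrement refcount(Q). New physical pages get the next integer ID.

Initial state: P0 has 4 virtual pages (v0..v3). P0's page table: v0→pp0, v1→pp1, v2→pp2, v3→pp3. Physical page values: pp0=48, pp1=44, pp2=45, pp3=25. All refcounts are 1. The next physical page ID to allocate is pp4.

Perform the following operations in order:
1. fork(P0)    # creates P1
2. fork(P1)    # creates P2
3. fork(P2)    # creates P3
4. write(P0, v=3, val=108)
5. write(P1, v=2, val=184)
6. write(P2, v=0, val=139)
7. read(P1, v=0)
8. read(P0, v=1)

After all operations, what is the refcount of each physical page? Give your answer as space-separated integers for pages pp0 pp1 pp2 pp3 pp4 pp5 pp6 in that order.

Answer: 3 4 3 3 1 1 1

Derivation:
Op 1: fork(P0) -> P1. 4 ppages; refcounts: pp0:2 pp1:2 pp2:2 pp3:2
Op 2: fork(P1) -> P2. 4 ppages; refcounts: pp0:3 pp1:3 pp2:3 pp3:3
Op 3: fork(P2) -> P3. 4 ppages; refcounts: pp0:4 pp1:4 pp2:4 pp3:4
Op 4: write(P0, v3, 108). refcount(pp3)=4>1 -> COPY to pp4. 5 ppages; refcounts: pp0:4 pp1:4 pp2:4 pp3:3 pp4:1
Op 5: write(P1, v2, 184). refcount(pp2)=4>1 -> COPY to pp5. 6 ppages; refcounts: pp0:4 pp1:4 pp2:3 pp3:3 pp4:1 pp5:1
Op 6: write(P2, v0, 139). refcount(pp0)=4>1 -> COPY to pp6. 7 ppages; refcounts: pp0:3 pp1:4 pp2:3 pp3:3 pp4:1 pp5:1 pp6:1
Op 7: read(P1, v0) -> 48. No state change.
Op 8: read(P0, v1) -> 44. No state change.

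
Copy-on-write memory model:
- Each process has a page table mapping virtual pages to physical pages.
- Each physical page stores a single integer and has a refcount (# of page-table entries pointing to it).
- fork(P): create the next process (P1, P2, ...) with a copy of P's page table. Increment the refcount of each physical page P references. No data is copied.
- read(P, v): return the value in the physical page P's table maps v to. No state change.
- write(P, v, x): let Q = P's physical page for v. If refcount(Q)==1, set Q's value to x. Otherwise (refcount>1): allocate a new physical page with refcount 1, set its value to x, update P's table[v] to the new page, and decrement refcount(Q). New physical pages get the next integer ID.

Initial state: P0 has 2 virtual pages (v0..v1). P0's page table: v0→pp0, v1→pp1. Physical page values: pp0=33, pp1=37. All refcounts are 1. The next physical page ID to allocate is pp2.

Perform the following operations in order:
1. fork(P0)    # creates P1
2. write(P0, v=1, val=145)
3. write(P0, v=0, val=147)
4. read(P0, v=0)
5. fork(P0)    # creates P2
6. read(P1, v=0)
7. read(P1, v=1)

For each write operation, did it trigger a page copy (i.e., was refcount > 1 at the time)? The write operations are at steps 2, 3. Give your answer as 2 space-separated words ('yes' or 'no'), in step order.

Op 1: fork(P0) -> P1. 2 ppages; refcounts: pp0:2 pp1:2
Op 2: write(P0, v1, 145). refcount(pp1)=2>1 -> COPY to pp2. 3 ppages; refcounts: pp0:2 pp1:1 pp2:1
Op 3: write(P0, v0, 147). refcount(pp0)=2>1 -> COPY to pp3. 4 ppages; refcounts: pp0:1 pp1:1 pp2:1 pp3:1
Op 4: read(P0, v0) -> 147. No state change.
Op 5: fork(P0) -> P2. 4 ppages; refcounts: pp0:1 pp1:1 pp2:2 pp3:2
Op 6: read(P1, v0) -> 33. No state change.
Op 7: read(P1, v1) -> 37. No state change.

yes yes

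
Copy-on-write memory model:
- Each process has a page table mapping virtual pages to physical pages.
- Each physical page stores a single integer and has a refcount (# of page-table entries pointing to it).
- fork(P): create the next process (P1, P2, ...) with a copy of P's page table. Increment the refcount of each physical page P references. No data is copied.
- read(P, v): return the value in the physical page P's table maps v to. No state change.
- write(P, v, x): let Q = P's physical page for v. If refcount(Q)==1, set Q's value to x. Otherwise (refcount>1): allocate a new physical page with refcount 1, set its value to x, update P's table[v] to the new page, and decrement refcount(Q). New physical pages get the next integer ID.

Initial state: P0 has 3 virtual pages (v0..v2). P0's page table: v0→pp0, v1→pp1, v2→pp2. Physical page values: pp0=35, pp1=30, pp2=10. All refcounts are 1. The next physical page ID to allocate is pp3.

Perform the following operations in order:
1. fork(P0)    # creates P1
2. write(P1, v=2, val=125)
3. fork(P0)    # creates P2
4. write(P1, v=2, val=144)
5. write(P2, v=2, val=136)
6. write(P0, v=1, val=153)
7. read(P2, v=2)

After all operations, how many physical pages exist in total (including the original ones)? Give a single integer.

Answer: 6

Derivation:
Op 1: fork(P0) -> P1. 3 ppages; refcounts: pp0:2 pp1:2 pp2:2
Op 2: write(P1, v2, 125). refcount(pp2)=2>1 -> COPY to pp3. 4 ppages; refcounts: pp0:2 pp1:2 pp2:1 pp3:1
Op 3: fork(P0) -> P2. 4 ppages; refcounts: pp0:3 pp1:3 pp2:2 pp3:1
Op 4: write(P1, v2, 144). refcount(pp3)=1 -> write in place. 4 ppages; refcounts: pp0:3 pp1:3 pp2:2 pp3:1
Op 5: write(P2, v2, 136). refcount(pp2)=2>1 -> COPY to pp4. 5 ppages; refcounts: pp0:3 pp1:3 pp2:1 pp3:1 pp4:1
Op 6: write(P0, v1, 153). refcount(pp1)=3>1 -> COPY to pp5. 6 ppages; refcounts: pp0:3 pp1:2 pp2:1 pp3:1 pp4:1 pp5:1
Op 7: read(P2, v2) -> 136. No state change.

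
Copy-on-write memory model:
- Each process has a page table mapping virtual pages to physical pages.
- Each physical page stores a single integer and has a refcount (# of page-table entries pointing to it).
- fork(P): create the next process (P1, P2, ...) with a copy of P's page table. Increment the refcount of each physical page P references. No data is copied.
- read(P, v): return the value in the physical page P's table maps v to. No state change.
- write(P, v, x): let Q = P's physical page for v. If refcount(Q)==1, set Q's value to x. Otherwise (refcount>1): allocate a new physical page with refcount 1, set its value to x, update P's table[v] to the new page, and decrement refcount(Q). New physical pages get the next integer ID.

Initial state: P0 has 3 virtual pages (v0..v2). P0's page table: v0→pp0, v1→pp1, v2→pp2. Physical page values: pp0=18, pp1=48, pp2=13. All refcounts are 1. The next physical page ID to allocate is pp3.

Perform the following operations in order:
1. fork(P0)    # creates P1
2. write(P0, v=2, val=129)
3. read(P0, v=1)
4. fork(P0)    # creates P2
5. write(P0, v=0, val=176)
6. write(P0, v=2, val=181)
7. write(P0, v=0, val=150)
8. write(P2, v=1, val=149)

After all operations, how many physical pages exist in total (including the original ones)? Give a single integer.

Answer: 7

Derivation:
Op 1: fork(P0) -> P1. 3 ppages; refcounts: pp0:2 pp1:2 pp2:2
Op 2: write(P0, v2, 129). refcount(pp2)=2>1 -> COPY to pp3. 4 ppages; refcounts: pp0:2 pp1:2 pp2:1 pp3:1
Op 3: read(P0, v1) -> 48. No state change.
Op 4: fork(P0) -> P2. 4 ppages; refcounts: pp0:3 pp1:3 pp2:1 pp3:2
Op 5: write(P0, v0, 176). refcount(pp0)=3>1 -> COPY to pp4. 5 ppages; refcounts: pp0:2 pp1:3 pp2:1 pp3:2 pp4:1
Op 6: write(P0, v2, 181). refcount(pp3)=2>1 -> COPY to pp5. 6 ppages; refcounts: pp0:2 pp1:3 pp2:1 pp3:1 pp4:1 pp5:1
Op 7: write(P0, v0, 150). refcount(pp4)=1 -> write in place. 6 ppages; refcounts: pp0:2 pp1:3 pp2:1 pp3:1 pp4:1 pp5:1
Op 8: write(P2, v1, 149). refcount(pp1)=3>1 -> COPY to pp6. 7 ppages; refcounts: pp0:2 pp1:2 pp2:1 pp3:1 pp4:1 pp5:1 pp6:1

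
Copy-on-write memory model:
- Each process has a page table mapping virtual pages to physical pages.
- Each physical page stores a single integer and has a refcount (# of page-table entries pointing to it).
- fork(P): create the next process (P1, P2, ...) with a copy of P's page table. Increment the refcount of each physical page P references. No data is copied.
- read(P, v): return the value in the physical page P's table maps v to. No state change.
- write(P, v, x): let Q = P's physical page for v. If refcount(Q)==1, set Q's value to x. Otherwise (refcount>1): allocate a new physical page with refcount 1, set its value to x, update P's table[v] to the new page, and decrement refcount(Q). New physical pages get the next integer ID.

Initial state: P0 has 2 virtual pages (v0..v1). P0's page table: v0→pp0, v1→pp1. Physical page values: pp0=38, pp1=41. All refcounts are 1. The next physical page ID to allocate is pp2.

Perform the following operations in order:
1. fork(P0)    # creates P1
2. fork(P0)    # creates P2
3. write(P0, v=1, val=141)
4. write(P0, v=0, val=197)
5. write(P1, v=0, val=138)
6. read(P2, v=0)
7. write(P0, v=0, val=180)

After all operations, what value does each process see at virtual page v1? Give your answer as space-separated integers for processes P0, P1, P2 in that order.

Op 1: fork(P0) -> P1. 2 ppages; refcounts: pp0:2 pp1:2
Op 2: fork(P0) -> P2. 2 ppages; refcounts: pp0:3 pp1:3
Op 3: write(P0, v1, 141). refcount(pp1)=3>1 -> COPY to pp2. 3 ppages; refcounts: pp0:3 pp1:2 pp2:1
Op 4: write(P0, v0, 197). refcount(pp0)=3>1 -> COPY to pp3. 4 ppages; refcounts: pp0:2 pp1:2 pp2:1 pp3:1
Op 5: write(P1, v0, 138). refcount(pp0)=2>1 -> COPY to pp4. 5 ppages; refcounts: pp0:1 pp1:2 pp2:1 pp3:1 pp4:1
Op 6: read(P2, v0) -> 38. No state change.
Op 7: write(P0, v0, 180). refcount(pp3)=1 -> write in place. 5 ppages; refcounts: pp0:1 pp1:2 pp2:1 pp3:1 pp4:1
P0: v1 -> pp2 = 141
P1: v1 -> pp1 = 41
P2: v1 -> pp1 = 41

Answer: 141 41 41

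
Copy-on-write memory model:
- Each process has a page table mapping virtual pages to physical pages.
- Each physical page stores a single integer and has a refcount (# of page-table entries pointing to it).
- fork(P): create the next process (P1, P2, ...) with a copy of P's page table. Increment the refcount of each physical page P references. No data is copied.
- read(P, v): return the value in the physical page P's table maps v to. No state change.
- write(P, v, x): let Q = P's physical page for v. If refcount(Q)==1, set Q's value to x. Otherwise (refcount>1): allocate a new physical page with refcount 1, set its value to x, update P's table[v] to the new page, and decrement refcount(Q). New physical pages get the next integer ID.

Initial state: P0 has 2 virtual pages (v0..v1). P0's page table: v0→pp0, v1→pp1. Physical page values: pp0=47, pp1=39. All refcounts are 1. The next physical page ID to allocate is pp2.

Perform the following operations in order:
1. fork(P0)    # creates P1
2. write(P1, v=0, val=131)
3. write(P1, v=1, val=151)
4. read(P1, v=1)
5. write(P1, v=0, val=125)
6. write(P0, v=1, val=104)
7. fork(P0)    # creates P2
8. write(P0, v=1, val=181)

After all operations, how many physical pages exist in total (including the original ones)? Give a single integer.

Answer: 5

Derivation:
Op 1: fork(P0) -> P1. 2 ppages; refcounts: pp0:2 pp1:2
Op 2: write(P1, v0, 131). refcount(pp0)=2>1 -> COPY to pp2. 3 ppages; refcounts: pp0:1 pp1:2 pp2:1
Op 3: write(P1, v1, 151). refcount(pp1)=2>1 -> COPY to pp3. 4 ppages; refcounts: pp0:1 pp1:1 pp2:1 pp3:1
Op 4: read(P1, v1) -> 151. No state change.
Op 5: write(P1, v0, 125). refcount(pp2)=1 -> write in place. 4 ppages; refcounts: pp0:1 pp1:1 pp2:1 pp3:1
Op 6: write(P0, v1, 104). refcount(pp1)=1 -> write in place. 4 ppages; refcounts: pp0:1 pp1:1 pp2:1 pp3:1
Op 7: fork(P0) -> P2. 4 ppages; refcounts: pp0:2 pp1:2 pp2:1 pp3:1
Op 8: write(P0, v1, 181). refcount(pp1)=2>1 -> COPY to pp4. 5 ppages; refcounts: pp0:2 pp1:1 pp2:1 pp3:1 pp4:1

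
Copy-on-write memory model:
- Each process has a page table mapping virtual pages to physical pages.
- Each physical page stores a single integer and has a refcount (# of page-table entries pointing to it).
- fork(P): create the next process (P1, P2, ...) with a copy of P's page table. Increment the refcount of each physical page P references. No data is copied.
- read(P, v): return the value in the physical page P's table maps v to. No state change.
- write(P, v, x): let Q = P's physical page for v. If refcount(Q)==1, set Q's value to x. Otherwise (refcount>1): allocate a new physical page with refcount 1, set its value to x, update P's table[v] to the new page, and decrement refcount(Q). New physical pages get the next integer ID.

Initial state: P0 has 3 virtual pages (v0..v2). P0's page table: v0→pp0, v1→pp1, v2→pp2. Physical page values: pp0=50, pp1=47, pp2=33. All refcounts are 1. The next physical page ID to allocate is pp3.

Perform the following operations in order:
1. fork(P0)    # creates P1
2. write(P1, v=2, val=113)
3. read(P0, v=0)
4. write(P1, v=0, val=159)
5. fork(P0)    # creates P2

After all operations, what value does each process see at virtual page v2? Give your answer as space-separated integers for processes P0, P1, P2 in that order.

Answer: 33 113 33

Derivation:
Op 1: fork(P0) -> P1. 3 ppages; refcounts: pp0:2 pp1:2 pp2:2
Op 2: write(P1, v2, 113). refcount(pp2)=2>1 -> COPY to pp3. 4 ppages; refcounts: pp0:2 pp1:2 pp2:1 pp3:1
Op 3: read(P0, v0) -> 50. No state change.
Op 4: write(P1, v0, 159). refcount(pp0)=2>1 -> COPY to pp4. 5 ppages; refcounts: pp0:1 pp1:2 pp2:1 pp3:1 pp4:1
Op 5: fork(P0) -> P2. 5 ppages; refcounts: pp0:2 pp1:3 pp2:2 pp3:1 pp4:1
P0: v2 -> pp2 = 33
P1: v2 -> pp3 = 113
P2: v2 -> pp2 = 33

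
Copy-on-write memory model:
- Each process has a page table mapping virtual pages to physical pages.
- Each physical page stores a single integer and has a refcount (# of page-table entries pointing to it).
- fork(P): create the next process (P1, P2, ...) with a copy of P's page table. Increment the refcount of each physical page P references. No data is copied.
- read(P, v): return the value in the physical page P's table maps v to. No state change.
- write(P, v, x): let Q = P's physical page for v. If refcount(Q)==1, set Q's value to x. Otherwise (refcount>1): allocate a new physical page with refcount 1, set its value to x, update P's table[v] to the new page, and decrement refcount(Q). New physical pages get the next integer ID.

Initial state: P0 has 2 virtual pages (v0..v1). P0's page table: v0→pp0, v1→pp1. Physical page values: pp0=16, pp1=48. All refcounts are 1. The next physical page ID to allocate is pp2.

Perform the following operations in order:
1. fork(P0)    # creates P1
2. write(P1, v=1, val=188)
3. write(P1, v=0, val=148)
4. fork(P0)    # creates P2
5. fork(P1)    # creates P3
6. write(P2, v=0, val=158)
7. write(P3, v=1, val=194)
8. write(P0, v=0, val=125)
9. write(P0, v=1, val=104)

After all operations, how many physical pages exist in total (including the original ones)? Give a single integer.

Op 1: fork(P0) -> P1. 2 ppages; refcounts: pp0:2 pp1:2
Op 2: write(P1, v1, 188). refcount(pp1)=2>1 -> COPY to pp2. 3 ppages; refcounts: pp0:2 pp1:1 pp2:1
Op 3: write(P1, v0, 148). refcount(pp0)=2>1 -> COPY to pp3. 4 ppages; refcounts: pp0:1 pp1:1 pp2:1 pp3:1
Op 4: fork(P0) -> P2. 4 ppages; refcounts: pp0:2 pp1:2 pp2:1 pp3:1
Op 5: fork(P1) -> P3. 4 ppages; refcounts: pp0:2 pp1:2 pp2:2 pp3:2
Op 6: write(P2, v0, 158). refcount(pp0)=2>1 -> COPY to pp4. 5 ppages; refcounts: pp0:1 pp1:2 pp2:2 pp3:2 pp4:1
Op 7: write(P3, v1, 194). refcount(pp2)=2>1 -> COPY to pp5. 6 ppages; refcounts: pp0:1 pp1:2 pp2:1 pp3:2 pp4:1 pp5:1
Op 8: write(P0, v0, 125). refcount(pp0)=1 -> write in place. 6 ppages; refcounts: pp0:1 pp1:2 pp2:1 pp3:2 pp4:1 pp5:1
Op 9: write(P0, v1, 104). refcount(pp1)=2>1 -> COPY to pp6. 7 ppages; refcounts: pp0:1 pp1:1 pp2:1 pp3:2 pp4:1 pp5:1 pp6:1

Answer: 7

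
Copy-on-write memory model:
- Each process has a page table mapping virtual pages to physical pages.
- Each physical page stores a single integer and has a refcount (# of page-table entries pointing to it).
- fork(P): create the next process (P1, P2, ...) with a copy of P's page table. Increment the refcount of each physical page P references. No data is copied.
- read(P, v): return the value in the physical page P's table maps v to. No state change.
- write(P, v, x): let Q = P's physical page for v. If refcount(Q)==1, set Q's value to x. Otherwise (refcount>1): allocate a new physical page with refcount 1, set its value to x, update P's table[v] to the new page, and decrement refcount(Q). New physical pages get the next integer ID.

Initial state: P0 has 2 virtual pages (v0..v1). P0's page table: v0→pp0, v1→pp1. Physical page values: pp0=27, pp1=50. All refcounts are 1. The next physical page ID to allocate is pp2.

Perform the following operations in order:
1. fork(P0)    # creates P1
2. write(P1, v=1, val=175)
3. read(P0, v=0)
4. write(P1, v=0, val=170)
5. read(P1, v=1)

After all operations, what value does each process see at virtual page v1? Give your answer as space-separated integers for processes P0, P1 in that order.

Op 1: fork(P0) -> P1. 2 ppages; refcounts: pp0:2 pp1:2
Op 2: write(P1, v1, 175). refcount(pp1)=2>1 -> COPY to pp2. 3 ppages; refcounts: pp0:2 pp1:1 pp2:1
Op 3: read(P0, v0) -> 27. No state change.
Op 4: write(P1, v0, 170). refcount(pp0)=2>1 -> COPY to pp3. 4 ppages; refcounts: pp0:1 pp1:1 pp2:1 pp3:1
Op 5: read(P1, v1) -> 175. No state change.
P0: v1 -> pp1 = 50
P1: v1 -> pp2 = 175

Answer: 50 175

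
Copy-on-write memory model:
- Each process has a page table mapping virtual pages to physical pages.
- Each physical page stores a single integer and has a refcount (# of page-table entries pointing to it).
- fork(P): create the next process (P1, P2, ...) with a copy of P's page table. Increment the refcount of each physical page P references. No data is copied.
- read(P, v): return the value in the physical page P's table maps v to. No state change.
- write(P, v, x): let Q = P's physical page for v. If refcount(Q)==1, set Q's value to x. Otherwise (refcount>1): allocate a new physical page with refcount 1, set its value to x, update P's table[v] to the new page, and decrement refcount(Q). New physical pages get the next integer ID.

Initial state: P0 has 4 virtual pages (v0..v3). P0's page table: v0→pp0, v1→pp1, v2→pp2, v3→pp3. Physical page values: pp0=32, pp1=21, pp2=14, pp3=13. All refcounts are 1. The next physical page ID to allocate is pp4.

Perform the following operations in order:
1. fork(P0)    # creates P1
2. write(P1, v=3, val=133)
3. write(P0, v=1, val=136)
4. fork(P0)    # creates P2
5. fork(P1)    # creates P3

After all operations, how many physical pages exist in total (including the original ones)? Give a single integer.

Answer: 6

Derivation:
Op 1: fork(P0) -> P1. 4 ppages; refcounts: pp0:2 pp1:2 pp2:2 pp3:2
Op 2: write(P1, v3, 133). refcount(pp3)=2>1 -> COPY to pp4. 5 ppages; refcounts: pp0:2 pp1:2 pp2:2 pp3:1 pp4:1
Op 3: write(P0, v1, 136). refcount(pp1)=2>1 -> COPY to pp5. 6 ppages; refcounts: pp0:2 pp1:1 pp2:2 pp3:1 pp4:1 pp5:1
Op 4: fork(P0) -> P2. 6 ppages; refcounts: pp0:3 pp1:1 pp2:3 pp3:2 pp4:1 pp5:2
Op 5: fork(P1) -> P3. 6 ppages; refcounts: pp0:4 pp1:2 pp2:4 pp3:2 pp4:2 pp5:2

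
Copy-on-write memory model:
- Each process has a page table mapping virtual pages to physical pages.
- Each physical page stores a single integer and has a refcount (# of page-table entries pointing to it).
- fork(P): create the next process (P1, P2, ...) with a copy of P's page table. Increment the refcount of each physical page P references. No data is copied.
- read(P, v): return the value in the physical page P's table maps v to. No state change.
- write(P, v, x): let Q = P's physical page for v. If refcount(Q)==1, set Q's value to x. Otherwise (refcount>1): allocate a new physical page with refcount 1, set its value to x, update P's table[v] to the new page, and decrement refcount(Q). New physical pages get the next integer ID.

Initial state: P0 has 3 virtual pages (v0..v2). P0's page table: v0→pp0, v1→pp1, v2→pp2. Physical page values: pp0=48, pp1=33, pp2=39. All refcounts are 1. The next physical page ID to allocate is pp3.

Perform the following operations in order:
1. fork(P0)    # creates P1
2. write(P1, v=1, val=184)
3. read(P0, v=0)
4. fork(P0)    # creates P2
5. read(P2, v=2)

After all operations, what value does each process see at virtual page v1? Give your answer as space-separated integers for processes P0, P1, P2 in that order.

Answer: 33 184 33

Derivation:
Op 1: fork(P0) -> P1. 3 ppages; refcounts: pp0:2 pp1:2 pp2:2
Op 2: write(P1, v1, 184). refcount(pp1)=2>1 -> COPY to pp3. 4 ppages; refcounts: pp0:2 pp1:1 pp2:2 pp3:1
Op 3: read(P0, v0) -> 48. No state change.
Op 4: fork(P0) -> P2. 4 ppages; refcounts: pp0:3 pp1:2 pp2:3 pp3:1
Op 5: read(P2, v2) -> 39. No state change.
P0: v1 -> pp1 = 33
P1: v1 -> pp3 = 184
P2: v1 -> pp1 = 33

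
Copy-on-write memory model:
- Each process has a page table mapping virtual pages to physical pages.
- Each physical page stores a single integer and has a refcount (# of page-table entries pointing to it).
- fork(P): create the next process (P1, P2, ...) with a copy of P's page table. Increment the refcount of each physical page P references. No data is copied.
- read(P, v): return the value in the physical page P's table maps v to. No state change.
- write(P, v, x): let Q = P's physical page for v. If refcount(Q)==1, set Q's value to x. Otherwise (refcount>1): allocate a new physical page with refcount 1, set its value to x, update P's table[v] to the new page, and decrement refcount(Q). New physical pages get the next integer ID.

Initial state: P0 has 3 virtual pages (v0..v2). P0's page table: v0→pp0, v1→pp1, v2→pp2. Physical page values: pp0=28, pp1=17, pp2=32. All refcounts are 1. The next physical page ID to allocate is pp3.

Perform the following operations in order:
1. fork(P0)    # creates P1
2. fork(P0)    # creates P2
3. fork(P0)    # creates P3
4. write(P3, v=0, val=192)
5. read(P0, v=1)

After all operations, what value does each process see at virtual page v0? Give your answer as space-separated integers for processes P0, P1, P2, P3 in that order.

Answer: 28 28 28 192

Derivation:
Op 1: fork(P0) -> P1. 3 ppages; refcounts: pp0:2 pp1:2 pp2:2
Op 2: fork(P0) -> P2. 3 ppages; refcounts: pp0:3 pp1:3 pp2:3
Op 3: fork(P0) -> P3. 3 ppages; refcounts: pp0:4 pp1:4 pp2:4
Op 4: write(P3, v0, 192). refcount(pp0)=4>1 -> COPY to pp3. 4 ppages; refcounts: pp0:3 pp1:4 pp2:4 pp3:1
Op 5: read(P0, v1) -> 17. No state change.
P0: v0 -> pp0 = 28
P1: v0 -> pp0 = 28
P2: v0 -> pp0 = 28
P3: v0 -> pp3 = 192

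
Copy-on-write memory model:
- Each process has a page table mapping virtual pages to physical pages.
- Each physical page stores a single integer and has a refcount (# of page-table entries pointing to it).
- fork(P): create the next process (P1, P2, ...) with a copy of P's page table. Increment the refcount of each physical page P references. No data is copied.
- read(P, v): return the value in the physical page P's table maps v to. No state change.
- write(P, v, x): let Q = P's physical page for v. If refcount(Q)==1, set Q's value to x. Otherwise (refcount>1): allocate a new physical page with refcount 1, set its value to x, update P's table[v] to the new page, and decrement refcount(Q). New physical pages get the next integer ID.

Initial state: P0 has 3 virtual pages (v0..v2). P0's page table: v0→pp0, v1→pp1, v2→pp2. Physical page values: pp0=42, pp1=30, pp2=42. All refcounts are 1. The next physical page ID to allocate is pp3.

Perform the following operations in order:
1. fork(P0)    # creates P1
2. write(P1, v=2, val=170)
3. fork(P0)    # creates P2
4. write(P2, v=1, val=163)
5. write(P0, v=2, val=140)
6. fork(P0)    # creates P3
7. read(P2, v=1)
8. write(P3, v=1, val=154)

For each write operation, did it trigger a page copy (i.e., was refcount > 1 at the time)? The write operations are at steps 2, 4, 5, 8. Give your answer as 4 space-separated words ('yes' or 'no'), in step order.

Op 1: fork(P0) -> P1. 3 ppages; refcounts: pp0:2 pp1:2 pp2:2
Op 2: write(P1, v2, 170). refcount(pp2)=2>1 -> COPY to pp3. 4 ppages; refcounts: pp0:2 pp1:2 pp2:1 pp3:1
Op 3: fork(P0) -> P2. 4 ppages; refcounts: pp0:3 pp1:3 pp2:2 pp3:1
Op 4: write(P2, v1, 163). refcount(pp1)=3>1 -> COPY to pp4. 5 ppages; refcounts: pp0:3 pp1:2 pp2:2 pp3:1 pp4:1
Op 5: write(P0, v2, 140). refcount(pp2)=2>1 -> COPY to pp5. 6 ppages; refcounts: pp0:3 pp1:2 pp2:1 pp3:1 pp4:1 pp5:1
Op 6: fork(P0) -> P3. 6 ppages; refcounts: pp0:4 pp1:3 pp2:1 pp3:1 pp4:1 pp5:2
Op 7: read(P2, v1) -> 163. No state change.
Op 8: write(P3, v1, 154). refcount(pp1)=3>1 -> COPY to pp6. 7 ppages; refcounts: pp0:4 pp1:2 pp2:1 pp3:1 pp4:1 pp5:2 pp6:1

yes yes yes yes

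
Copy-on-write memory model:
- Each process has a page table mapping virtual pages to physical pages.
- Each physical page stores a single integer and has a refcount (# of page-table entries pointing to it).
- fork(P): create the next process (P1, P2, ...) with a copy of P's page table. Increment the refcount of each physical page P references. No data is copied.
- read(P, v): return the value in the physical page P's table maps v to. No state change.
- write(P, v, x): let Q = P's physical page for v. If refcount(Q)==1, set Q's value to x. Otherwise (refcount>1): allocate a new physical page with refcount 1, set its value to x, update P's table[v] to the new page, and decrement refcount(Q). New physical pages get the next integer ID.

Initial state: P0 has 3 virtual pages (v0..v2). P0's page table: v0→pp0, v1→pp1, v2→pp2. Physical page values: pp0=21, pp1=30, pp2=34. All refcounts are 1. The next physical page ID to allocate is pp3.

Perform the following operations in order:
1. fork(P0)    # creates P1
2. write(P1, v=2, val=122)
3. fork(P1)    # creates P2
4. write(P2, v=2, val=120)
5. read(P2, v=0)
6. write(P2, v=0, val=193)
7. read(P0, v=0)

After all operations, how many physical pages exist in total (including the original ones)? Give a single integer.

Answer: 6

Derivation:
Op 1: fork(P0) -> P1. 3 ppages; refcounts: pp0:2 pp1:2 pp2:2
Op 2: write(P1, v2, 122). refcount(pp2)=2>1 -> COPY to pp3. 4 ppages; refcounts: pp0:2 pp1:2 pp2:1 pp3:1
Op 3: fork(P1) -> P2. 4 ppages; refcounts: pp0:3 pp1:3 pp2:1 pp3:2
Op 4: write(P2, v2, 120). refcount(pp3)=2>1 -> COPY to pp4. 5 ppages; refcounts: pp0:3 pp1:3 pp2:1 pp3:1 pp4:1
Op 5: read(P2, v0) -> 21. No state change.
Op 6: write(P2, v0, 193). refcount(pp0)=3>1 -> COPY to pp5. 6 ppages; refcounts: pp0:2 pp1:3 pp2:1 pp3:1 pp4:1 pp5:1
Op 7: read(P0, v0) -> 21. No state change.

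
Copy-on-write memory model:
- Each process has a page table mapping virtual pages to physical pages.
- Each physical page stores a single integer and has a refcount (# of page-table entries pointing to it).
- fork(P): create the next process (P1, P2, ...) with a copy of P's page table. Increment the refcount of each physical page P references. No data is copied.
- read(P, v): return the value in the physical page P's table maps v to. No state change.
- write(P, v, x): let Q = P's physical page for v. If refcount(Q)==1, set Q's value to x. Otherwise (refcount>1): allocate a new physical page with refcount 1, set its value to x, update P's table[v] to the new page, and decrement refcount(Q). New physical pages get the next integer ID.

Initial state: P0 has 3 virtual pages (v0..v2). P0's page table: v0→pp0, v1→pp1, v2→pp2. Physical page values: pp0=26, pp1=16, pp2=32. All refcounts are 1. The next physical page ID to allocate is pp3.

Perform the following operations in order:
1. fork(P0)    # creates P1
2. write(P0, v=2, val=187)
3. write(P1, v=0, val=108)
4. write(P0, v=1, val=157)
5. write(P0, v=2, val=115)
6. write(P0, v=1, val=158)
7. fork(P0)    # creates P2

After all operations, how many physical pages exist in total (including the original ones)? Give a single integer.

Answer: 6

Derivation:
Op 1: fork(P0) -> P1. 3 ppages; refcounts: pp0:2 pp1:2 pp2:2
Op 2: write(P0, v2, 187). refcount(pp2)=2>1 -> COPY to pp3. 4 ppages; refcounts: pp0:2 pp1:2 pp2:1 pp3:1
Op 3: write(P1, v0, 108). refcount(pp0)=2>1 -> COPY to pp4. 5 ppages; refcounts: pp0:1 pp1:2 pp2:1 pp3:1 pp4:1
Op 4: write(P0, v1, 157). refcount(pp1)=2>1 -> COPY to pp5. 6 ppages; refcounts: pp0:1 pp1:1 pp2:1 pp3:1 pp4:1 pp5:1
Op 5: write(P0, v2, 115). refcount(pp3)=1 -> write in place. 6 ppages; refcounts: pp0:1 pp1:1 pp2:1 pp3:1 pp4:1 pp5:1
Op 6: write(P0, v1, 158). refcount(pp5)=1 -> write in place. 6 ppages; refcounts: pp0:1 pp1:1 pp2:1 pp3:1 pp4:1 pp5:1
Op 7: fork(P0) -> P2. 6 ppages; refcounts: pp0:2 pp1:1 pp2:1 pp3:2 pp4:1 pp5:2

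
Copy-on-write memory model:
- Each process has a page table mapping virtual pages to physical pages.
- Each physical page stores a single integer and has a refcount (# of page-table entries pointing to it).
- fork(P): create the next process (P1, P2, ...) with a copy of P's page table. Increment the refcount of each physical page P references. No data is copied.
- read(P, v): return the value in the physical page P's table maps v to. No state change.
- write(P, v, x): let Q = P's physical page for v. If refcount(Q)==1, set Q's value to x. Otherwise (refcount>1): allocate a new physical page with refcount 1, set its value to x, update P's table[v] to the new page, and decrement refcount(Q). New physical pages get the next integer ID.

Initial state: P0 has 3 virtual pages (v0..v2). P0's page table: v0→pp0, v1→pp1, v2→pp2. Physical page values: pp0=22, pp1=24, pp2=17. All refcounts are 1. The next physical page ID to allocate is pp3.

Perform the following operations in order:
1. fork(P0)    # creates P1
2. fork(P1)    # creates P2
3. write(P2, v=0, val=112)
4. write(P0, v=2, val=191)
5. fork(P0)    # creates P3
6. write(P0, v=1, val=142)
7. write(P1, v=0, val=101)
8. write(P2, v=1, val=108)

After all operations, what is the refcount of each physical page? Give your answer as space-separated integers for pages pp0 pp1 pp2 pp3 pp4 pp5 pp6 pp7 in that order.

Answer: 2 2 2 1 2 1 1 1

Derivation:
Op 1: fork(P0) -> P1. 3 ppages; refcounts: pp0:2 pp1:2 pp2:2
Op 2: fork(P1) -> P2. 3 ppages; refcounts: pp0:3 pp1:3 pp2:3
Op 3: write(P2, v0, 112). refcount(pp0)=3>1 -> COPY to pp3. 4 ppages; refcounts: pp0:2 pp1:3 pp2:3 pp3:1
Op 4: write(P0, v2, 191). refcount(pp2)=3>1 -> COPY to pp4. 5 ppages; refcounts: pp0:2 pp1:3 pp2:2 pp3:1 pp4:1
Op 5: fork(P0) -> P3. 5 ppages; refcounts: pp0:3 pp1:4 pp2:2 pp3:1 pp4:2
Op 6: write(P0, v1, 142). refcount(pp1)=4>1 -> COPY to pp5. 6 ppages; refcounts: pp0:3 pp1:3 pp2:2 pp3:1 pp4:2 pp5:1
Op 7: write(P1, v0, 101). refcount(pp0)=3>1 -> COPY to pp6. 7 ppages; refcounts: pp0:2 pp1:3 pp2:2 pp3:1 pp4:2 pp5:1 pp6:1
Op 8: write(P2, v1, 108). refcount(pp1)=3>1 -> COPY to pp7. 8 ppages; refcounts: pp0:2 pp1:2 pp2:2 pp3:1 pp4:2 pp5:1 pp6:1 pp7:1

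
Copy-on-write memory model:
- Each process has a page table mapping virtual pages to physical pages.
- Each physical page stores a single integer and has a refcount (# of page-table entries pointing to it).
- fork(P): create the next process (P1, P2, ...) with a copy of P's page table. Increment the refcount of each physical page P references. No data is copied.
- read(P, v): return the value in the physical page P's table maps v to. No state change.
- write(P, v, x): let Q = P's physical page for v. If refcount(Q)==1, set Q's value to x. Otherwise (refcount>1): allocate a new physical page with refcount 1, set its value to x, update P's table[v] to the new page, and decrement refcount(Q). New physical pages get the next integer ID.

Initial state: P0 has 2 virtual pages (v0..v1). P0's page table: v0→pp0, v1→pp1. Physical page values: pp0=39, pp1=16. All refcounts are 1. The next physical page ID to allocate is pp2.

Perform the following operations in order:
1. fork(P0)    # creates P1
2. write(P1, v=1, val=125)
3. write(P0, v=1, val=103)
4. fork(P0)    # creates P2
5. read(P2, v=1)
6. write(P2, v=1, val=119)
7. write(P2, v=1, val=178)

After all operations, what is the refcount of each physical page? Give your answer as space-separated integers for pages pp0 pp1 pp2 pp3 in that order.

Op 1: fork(P0) -> P1. 2 ppages; refcounts: pp0:2 pp1:2
Op 2: write(P1, v1, 125). refcount(pp1)=2>1 -> COPY to pp2. 3 ppages; refcounts: pp0:2 pp1:1 pp2:1
Op 3: write(P0, v1, 103). refcount(pp1)=1 -> write in place. 3 ppages; refcounts: pp0:2 pp1:1 pp2:1
Op 4: fork(P0) -> P2. 3 ppages; refcounts: pp0:3 pp1:2 pp2:1
Op 5: read(P2, v1) -> 103. No state change.
Op 6: write(P2, v1, 119). refcount(pp1)=2>1 -> COPY to pp3. 4 ppages; refcounts: pp0:3 pp1:1 pp2:1 pp3:1
Op 7: write(P2, v1, 178). refcount(pp3)=1 -> write in place. 4 ppages; refcounts: pp0:3 pp1:1 pp2:1 pp3:1

Answer: 3 1 1 1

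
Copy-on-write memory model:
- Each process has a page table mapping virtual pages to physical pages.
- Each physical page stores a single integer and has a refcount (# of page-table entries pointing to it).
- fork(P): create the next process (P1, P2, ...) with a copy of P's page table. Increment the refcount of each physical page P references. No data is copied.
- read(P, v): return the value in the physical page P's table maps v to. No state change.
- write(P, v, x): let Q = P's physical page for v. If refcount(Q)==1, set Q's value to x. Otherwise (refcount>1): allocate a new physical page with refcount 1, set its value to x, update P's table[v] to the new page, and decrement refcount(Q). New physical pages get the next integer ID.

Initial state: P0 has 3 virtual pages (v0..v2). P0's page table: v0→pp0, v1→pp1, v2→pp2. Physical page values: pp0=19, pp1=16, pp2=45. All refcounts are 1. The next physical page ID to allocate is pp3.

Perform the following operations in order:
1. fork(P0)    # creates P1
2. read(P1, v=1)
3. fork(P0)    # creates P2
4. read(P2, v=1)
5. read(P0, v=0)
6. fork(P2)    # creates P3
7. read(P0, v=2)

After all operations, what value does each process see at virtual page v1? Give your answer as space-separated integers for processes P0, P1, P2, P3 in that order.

Op 1: fork(P0) -> P1. 3 ppages; refcounts: pp0:2 pp1:2 pp2:2
Op 2: read(P1, v1) -> 16. No state change.
Op 3: fork(P0) -> P2. 3 ppages; refcounts: pp0:3 pp1:3 pp2:3
Op 4: read(P2, v1) -> 16. No state change.
Op 5: read(P0, v0) -> 19. No state change.
Op 6: fork(P2) -> P3. 3 ppages; refcounts: pp0:4 pp1:4 pp2:4
Op 7: read(P0, v2) -> 45. No state change.
P0: v1 -> pp1 = 16
P1: v1 -> pp1 = 16
P2: v1 -> pp1 = 16
P3: v1 -> pp1 = 16

Answer: 16 16 16 16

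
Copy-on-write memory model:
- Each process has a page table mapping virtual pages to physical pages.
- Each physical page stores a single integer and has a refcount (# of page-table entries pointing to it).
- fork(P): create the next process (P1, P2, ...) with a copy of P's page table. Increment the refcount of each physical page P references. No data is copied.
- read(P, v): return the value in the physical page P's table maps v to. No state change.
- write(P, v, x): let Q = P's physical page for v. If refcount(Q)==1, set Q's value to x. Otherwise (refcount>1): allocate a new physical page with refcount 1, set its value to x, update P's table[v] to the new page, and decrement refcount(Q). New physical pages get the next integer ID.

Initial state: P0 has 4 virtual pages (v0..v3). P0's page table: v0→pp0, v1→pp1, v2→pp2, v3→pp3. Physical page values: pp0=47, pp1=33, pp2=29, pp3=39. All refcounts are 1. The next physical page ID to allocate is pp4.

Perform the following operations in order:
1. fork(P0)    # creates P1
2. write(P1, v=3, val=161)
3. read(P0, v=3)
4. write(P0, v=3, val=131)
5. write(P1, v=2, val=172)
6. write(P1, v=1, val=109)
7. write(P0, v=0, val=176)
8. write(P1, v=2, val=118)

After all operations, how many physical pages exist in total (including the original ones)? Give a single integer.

Answer: 8

Derivation:
Op 1: fork(P0) -> P1. 4 ppages; refcounts: pp0:2 pp1:2 pp2:2 pp3:2
Op 2: write(P1, v3, 161). refcount(pp3)=2>1 -> COPY to pp4. 5 ppages; refcounts: pp0:2 pp1:2 pp2:2 pp3:1 pp4:1
Op 3: read(P0, v3) -> 39. No state change.
Op 4: write(P0, v3, 131). refcount(pp3)=1 -> write in place. 5 ppages; refcounts: pp0:2 pp1:2 pp2:2 pp3:1 pp4:1
Op 5: write(P1, v2, 172). refcount(pp2)=2>1 -> COPY to pp5. 6 ppages; refcounts: pp0:2 pp1:2 pp2:1 pp3:1 pp4:1 pp5:1
Op 6: write(P1, v1, 109). refcount(pp1)=2>1 -> COPY to pp6. 7 ppages; refcounts: pp0:2 pp1:1 pp2:1 pp3:1 pp4:1 pp5:1 pp6:1
Op 7: write(P0, v0, 176). refcount(pp0)=2>1 -> COPY to pp7. 8 ppages; refcounts: pp0:1 pp1:1 pp2:1 pp3:1 pp4:1 pp5:1 pp6:1 pp7:1
Op 8: write(P1, v2, 118). refcount(pp5)=1 -> write in place. 8 ppages; refcounts: pp0:1 pp1:1 pp2:1 pp3:1 pp4:1 pp5:1 pp6:1 pp7:1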